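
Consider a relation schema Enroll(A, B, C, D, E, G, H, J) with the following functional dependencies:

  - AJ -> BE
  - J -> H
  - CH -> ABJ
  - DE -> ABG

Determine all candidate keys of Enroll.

CDH, CDJ

{C, D, H}⁺: CH→ABJ adds A, B, J; AJ→BE adds E; DE→ABG adds G → {A, B, C, D, E, G, H, J}. Minimal: {D, H}⁺ = {D, H}; {C, H}⁺ = {A, B, C, E, H, J}; {C, D}⁺ = {C, D} — none reach the full schema.
{C, D, J}⁺: J→H adds H; CH→ABJ adds A, B; AJ→BE adds E; DE→ABG adds G → {A, B, C, D, E, G, H, J}. Minimal: {D, J}⁺ = {D, H, J}; {C, J}⁺ = {A, B, C, E, H, J}; {C, D}⁺ = {C, D} — none reach the full schema.
Any other superkey contains one of these as a subset, so there are no further candidate keys.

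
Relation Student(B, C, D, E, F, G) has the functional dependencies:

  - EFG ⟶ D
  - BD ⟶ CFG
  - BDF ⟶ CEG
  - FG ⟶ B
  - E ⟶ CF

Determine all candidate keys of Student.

(B, D), (E, G), (D, F, G)

{B, D}⁺: BD→CFG adds C, F, G; BDF→CEG adds E → {B, C, D, E, F, G}.
{E, G}⁺: E→CF adds C, F; EFG→D adds D; FG→B adds B → {B, C, D, E, F, G}.
{D, F, G}⁺: FG→B adds B; BD→CFG adds C; BDF→CEG adds E → {B, C, D, E, F, G}.
Any other superkey contains one of these as a subset, so there are no further candidate keys.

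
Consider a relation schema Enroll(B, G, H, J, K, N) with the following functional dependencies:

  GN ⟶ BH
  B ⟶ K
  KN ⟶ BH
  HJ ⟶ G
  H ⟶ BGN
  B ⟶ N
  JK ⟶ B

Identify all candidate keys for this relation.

BJ, HJ, JK, GJN

Attribute J never appears on the right-hand side of any dependency, so J must belong to every candidate key.
{J}⁺ = {J}, which is not all of the schema, so we must add further attributes.
{B, J}⁺: B→K adds K; B→N adds N; KN→BH adds H; HJ→G adds G → {B, G, H, J, K, N}.
{H, J}⁺: HJ→G adds G; H→BGN adds B, N; B→K adds K → {B, G, H, J, K, N}.
{J, K}⁺: JK→B adds B; B→N adds N; KN→BH adds H; HJ→G adds G → {B, G, H, J, K, N}.
{G, J, N}⁺: GN→BH adds B, H; B→K adds K → {B, G, H, J, K, N}.
Any other superkey contains one of these as a subset, so there are no further candidate keys.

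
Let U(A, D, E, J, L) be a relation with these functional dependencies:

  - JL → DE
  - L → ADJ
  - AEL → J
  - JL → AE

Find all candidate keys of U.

Attribute L never appears on the right-hand side of any dependency, so L must belong to every candidate key.
{L}⁺ = {A, D, E, J, L}, which is all of the schema, so {L} is the only candidate key.

{L}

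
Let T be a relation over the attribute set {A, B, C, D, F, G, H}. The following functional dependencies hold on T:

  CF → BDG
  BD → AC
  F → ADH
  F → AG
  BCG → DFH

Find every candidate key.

{B, F}⁺: F→ADH adds A, D, H; F→AG adds G; BD→AC adds C → {A, B, C, D, F, G, H}. Minimal: {F}⁺ = {A, D, F, G, H}; {B}⁺ = {B} — none reach the full schema.
{C, F}⁺: CF→BDG adds B, D, G; BD→AC adds A; F→ADH adds H → {A, B, C, D, F, G, H}. Minimal: {F}⁺ = {A, D, F, G, H}; {C}⁺ = {C} — none reach the full schema.
{B, C, G}⁺: BCG→DFH adds D, F, H; BD→AC adds A → {A, B, C, D, F, G, H}. Minimal: {C, G}⁺ = {C, G}; {B, G}⁺ = {B, G}; {B, C}⁺ = {B, C} — none reach the full schema.
{B, D, G}⁺: BD→AC adds A, C; BCG→DFH adds F, H → {A, B, C, D, F, G, H}. Minimal: {D, G}⁺ = {D, G}; {B, G}⁺ = {B, G}; {B, D}⁺ = {A, B, C, D} — none reach the full schema.
Any other superkey contains one of these as a subset, so there are no further candidate keys.

{B, F}; {C, F}; {B, C, G}; {B, D, G}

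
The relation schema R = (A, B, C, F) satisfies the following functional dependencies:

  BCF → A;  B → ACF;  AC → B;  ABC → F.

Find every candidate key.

{B}⁺: B→ACF adds A, C, F → {A, B, C, F}.
{A, C}⁺: AC→B adds B; ABC→F adds F → {A, B, C, F}.

{B}, {A, C}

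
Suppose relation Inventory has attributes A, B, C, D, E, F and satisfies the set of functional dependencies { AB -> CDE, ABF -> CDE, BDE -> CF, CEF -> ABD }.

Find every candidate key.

{A, B}⁺: AB→CDE adds C, D, E; BDE→CF adds F → {A, B, C, D, E, F}. Minimal: {B}⁺ = {B}; {A}⁺ = {A} — none reach the full schema.
{B, D, E}⁺: BDE→CF adds C, F; CEF→ABD adds A → {A, B, C, D, E, F}. Minimal: {D, E}⁺ = {D, E}; {B, E}⁺ = {B, E}; {B, D}⁺ = {B, D} — none reach the full schema.
{C, E, F}⁺: CEF→ABD adds A, B, D → {A, B, C, D, E, F}. Minimal: {E, F}⁺ = {E, F}; {C, F}⁺ = {C, F}; {C, E}⁺ = {C, E} — none reach the full schema.
Any other superkey contains one of these as a subset, so there are no further candidate keys.

AB; BDE; CEF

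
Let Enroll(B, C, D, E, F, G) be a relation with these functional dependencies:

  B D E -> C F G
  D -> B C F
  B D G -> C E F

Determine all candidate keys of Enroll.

{D, E}⁺: D→BCF adds B, C, F; BDE→CFG adds G → {B, C, D, E, F, G}. Minimal: {E}⁺ = {E}; {D}⁺ = {B, C, D, F} — none reach the full schema.
{D, G}⁺: D→BCF adds B, C, F; BDG→CEF adds E → {B, C, D, E, F, G}. Minimal: {G}⁺ = {G}; {D}⁺ = {B, C, D, F} — none reach the full schema.

{D, E}, {D, G}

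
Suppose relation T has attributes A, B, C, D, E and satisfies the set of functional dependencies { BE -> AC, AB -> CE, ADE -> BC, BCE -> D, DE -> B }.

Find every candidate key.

AB, BE, DE

{A, B}⁺: AB→CE adds C, E; BCE→D adds D → {A, B, C, D, E}.
{B, E}⁺: BE→AC adds A, C; BCE→D adds D → {A, B, C, D, E}.
{D, E}⁺: DE→B adds B; BE→AC adds A, C → {A, B, C, D, E}.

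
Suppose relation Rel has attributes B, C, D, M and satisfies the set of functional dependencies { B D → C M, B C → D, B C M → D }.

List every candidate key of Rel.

Attribute B never appears on the right-hand side of any dependency, so B must belong to every candidate key.
{B}⁺ = {B}, which is not all of the schema, so we must add further attributes.
{B, C}⁺: BC→D adds D; BD→CM adds M → {B, C, D, M}. Minimal: {C}⁺ = {C}; {B}⁺ = {B} — none reach the full schema.
{B, D}⁺: BD→CM adds C, M → {B, C, D, M}. Minimal: {D}⁺ = {D}; {B}⁺ = {B} — none reach the full schema.

(B, C); (B, D)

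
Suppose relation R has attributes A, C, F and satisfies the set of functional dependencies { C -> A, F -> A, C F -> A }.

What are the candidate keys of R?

CF

{C, F}⁺: C→A adds A → {A, C, F}. Minimal: {F}⁺ = {A, F}; {C}⁺ = {A, C} — none reach the full schema.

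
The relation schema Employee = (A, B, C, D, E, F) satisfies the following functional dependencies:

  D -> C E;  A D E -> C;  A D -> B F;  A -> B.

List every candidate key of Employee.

Attributes A, D never appear on any right-hand side, so every candidate key must contain {A, D}.
{A, D}⁺ = {A, B, C, D, E, F}, which is all of the schema, so {A, D} is the only candidate key.

AD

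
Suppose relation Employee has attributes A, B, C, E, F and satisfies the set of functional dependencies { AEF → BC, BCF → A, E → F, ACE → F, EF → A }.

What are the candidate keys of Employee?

E

{E}⁺: E→F adds F; EF→A adds A; AEF→BC adds B, C → {A, B, C, E, F}.
No other minimal superkey exists.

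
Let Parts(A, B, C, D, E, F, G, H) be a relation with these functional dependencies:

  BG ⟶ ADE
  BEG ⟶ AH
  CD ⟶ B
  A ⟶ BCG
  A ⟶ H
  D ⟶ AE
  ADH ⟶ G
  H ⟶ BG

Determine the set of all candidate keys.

Attribute F never appears on the right-hand side of any dependency, so F must belong to every candidate key.
{F}⁺ = {F}, which is not all of the schema, so we must add further attributes.
{A, F}⁺: A→BCG adds B, C, G; A→H adds H; BG→ADE adds D, E → {A, B, C, D, E, F, G, H}.
{D, F}⁺: D→AE adds A, E; A→BCG adds B, C, G; A→H adds H → {A, B, C, D, E, F, G, H}.
{F, H}⁺: H→BG adds B, G; BG→ADE adds A, D, E; A→BCG adds C → {A, B, C, D, E, F, G, H}.
{B, F, G}⁺: BG→ADE adds A, D, E; BEG→AH adds H; A→BCG adds C → {A, B, C, D, E, F, G, H}.
Any other superkey contains one of these as a subset, so there are no further candidate keys.

{A, F}, {D, F}, {F, H}, {B, F, G}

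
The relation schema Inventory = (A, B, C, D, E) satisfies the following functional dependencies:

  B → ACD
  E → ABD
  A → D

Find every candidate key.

Attribute E never appears on the right-hand side of any dependency, so E must belong to every candidate key.
{E}⁺ = {A, B, C, D, E}, which is all of the schema, so {E} is the only candidate key.

(E)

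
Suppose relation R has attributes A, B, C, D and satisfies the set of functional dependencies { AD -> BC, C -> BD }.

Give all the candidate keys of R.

Attribute A never appears on the right-hand side of any dependency, so A must belong to every candidate key.
{A}⁺ = {A}, which is not all of the schema, so we must add further attributes.
{A, C}⁺: C→BD adds B, D → {A, B, C, D}. Minimal: {C}⁺ = {B, C, D}; {A}⁺ = {A} — none reach the full schema.
{A, D}⁺: AD→BC adds B, C → {A, B, C, D}. Minimal: {D}⁺ = {D}; {A}⁺ = {A} — none reach the full schema.
Any other superkey contains one of these as a subset, so there are no further candidate keys.

AC, AD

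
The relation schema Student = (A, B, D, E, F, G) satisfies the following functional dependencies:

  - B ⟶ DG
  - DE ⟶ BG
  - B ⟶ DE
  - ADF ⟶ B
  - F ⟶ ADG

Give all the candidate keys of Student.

Attribute F never appears on the right-hand side of any dependency, so F must belong to every candidate key.
{F}⁺ = {A, B, D, E, F, G}, which is all of the schema, so {F} is the only candidate key.

F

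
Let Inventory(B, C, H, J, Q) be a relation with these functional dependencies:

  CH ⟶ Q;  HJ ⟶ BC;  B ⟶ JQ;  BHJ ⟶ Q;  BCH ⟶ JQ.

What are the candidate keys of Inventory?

{B, H}; {H, J}

Attribute H never appears on the right-hand side of any dependency, so H must belong to every candidate key.
{H}⁺ = {H}, which is not all of the schema, so we must add further attributes.
{B, H}⁺: B→JQ adds J, Q; HJ→BC adds C → {B, C, H, J, Q}. Minimal: {H}⁺ = {H}; {B}⁺ = {B, J, Q} — none reach the full schema.
{H, J}⁺: HJ→BC adds B, C; B→JQ adds Q → {B, C, H, J, Q}. Minimal: {J}⁺ = {J}; {H}⁺ = {H} — none reach the full schema.
Any other superkey contains one of these as a subset, so there are no further candidate keys.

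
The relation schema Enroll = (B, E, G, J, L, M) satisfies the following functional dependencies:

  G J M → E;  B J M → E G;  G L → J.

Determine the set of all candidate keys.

{B, G, L, M}, {B, J, L, M}

Attributes B, L, M never appear on any right-hand side, so every candidate key must contain {B, L, M}.
{B, L, M}⁺ = {B, L, M}, which is not all of the schema, so we must add further attributes.
{B, G, L, M}⁺: GL→J adds J; GJM→E adds E → {B, E, G, J, L, M}. Minimal: {G, L, M}⁺ = {E, G, J, L, M}; {B, L, M}⁺ = {B, L, M}; {B, G, M}⁺ = {B, G, M}; … — none reach the full schema.
{B, J, L, M}⁺: BJM→EG adds E, G → {B, E, G, J, L, M}. Minimal: {J, L, M}⁺ = {J, L, M}; {B, L, M}⁺ = {B, L, M}; {B, J, M}⁺ = {B, E, G, J, M}; … — none reach the full schema.
Any other superkey contains one of these as a subset, so there are no further candidate keys.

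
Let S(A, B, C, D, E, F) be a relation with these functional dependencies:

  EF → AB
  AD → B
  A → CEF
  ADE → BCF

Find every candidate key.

{A, D}, {D, E, F}

Attribute D never appears on the right-hand side of any dependency, so D must belong to every candidate key.
{D}⁺ = {D}, which is not all of the schema, so we must add further attributes.
{A, D}⁺: AD→B adds B; A→CEF adds C, E, F → {A, B, C, D, E, F}. Minimal: {D}⁺ = {D}; {A}⁺ = {A, B, C, E, F} — none reach the full schema.
{D, E, F}⁺: EF→AB adds A, B; A→CEF adds C → {A, B, C, D, E, F}. Minimal: {E, F}⁺ = {A, B, C, E, F}; {D, F}⁺ = {D, F}; {D, E}⁺ = {D, E} — none reach the full schema.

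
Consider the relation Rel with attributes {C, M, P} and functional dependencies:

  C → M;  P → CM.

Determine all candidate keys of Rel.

{P}

Attribute P never appears on the right-hand side of any dependency, so P must belong to every candidate key.
{P}⁺ = {C, M, P}, which is all of the schema, so {P} is the only candidate key.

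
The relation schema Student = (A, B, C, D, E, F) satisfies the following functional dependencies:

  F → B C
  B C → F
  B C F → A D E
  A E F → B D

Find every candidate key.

(F), (B, C)

{F}⁺: F→BC adds B, C; BCF→ADE adds A, D, E → {A, B, C, D, E, F}.
{B, C}⁺: BC→F adds F; BCF→ADE adds A, D, E → {A, B, C, D, E, F}. Minimal: {C}⁺ = {C}; {B}⁺ = {B} — none reach the full schema.
Any other superkey contains one of these as a subset, so there are no further candidate keys.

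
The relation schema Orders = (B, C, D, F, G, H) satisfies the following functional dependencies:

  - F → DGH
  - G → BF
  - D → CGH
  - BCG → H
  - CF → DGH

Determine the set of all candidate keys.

{D}, {F}, {G}

{D}⁺: D→CGH adds C, G, H; G→BF adds B, F → {B, C, D, F, G, H}.
{F}⁺: F→DGH adds D, G, H; G→BF adds B; D→CGH adds C → {B, C, D, F, G, H}.
{G}⁺: G→BF adds B, F; F→DGH adds D, H; D→CGH adds C → {B, C, D, F, G, H}.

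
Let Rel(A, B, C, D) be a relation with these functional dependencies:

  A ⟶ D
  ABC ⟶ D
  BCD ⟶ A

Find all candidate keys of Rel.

{A, B, C}, {B, C, D}

Attributes B, C never appear on any right-hand side, so every candidate key must contain {B, C}.
{B, C}⁺ = {B, C}, which is not all of the schema, so we must add further attributes.
{A, B, C}⁺: A→D adds D → {A, B, C, D}. Minimal: {B, C}⁺ = {B, C}; {A, C}⁺ = {A, C, D}; {A, B}⁺ = {A, B, D} — none reach the full schema.
{B, C, D}⁺: BCD→A adds A → {A, B, C, D}. Minimal: {C, D}⁺ = {C, D}; {B, D}⁺ = {B, D}; {B, C}⁺ = {B, C} — none reach the full schema.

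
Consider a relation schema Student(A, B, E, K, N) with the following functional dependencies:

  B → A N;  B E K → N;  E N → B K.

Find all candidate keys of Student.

{B, E}; {E, N}

Attribute E never appears on the right-hand side of any dependency, so E must belong to every candidate key.
{E}⁺ = {E}, which is not all of the schema, so we must add further attributes.
{B, E}⁺: B→AN adds A, N; EN→BK adds K → {A, B, E, K, N}. Minimal: {E}⁺ = {E}; {B}⁺ = {A, B, N} — none reach the full schema.
{E, N}⁺: EN→BK adds B, K; B→AN adds A → {A, B, E, K, N}. Minimal: {N}⁺ = {N}; {E}⁺ = {E} — none reach the full schema.
Any other superkey contains one of these as a subset, so there are no further candidate keys.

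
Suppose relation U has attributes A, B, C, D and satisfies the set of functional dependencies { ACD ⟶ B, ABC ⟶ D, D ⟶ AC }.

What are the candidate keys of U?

(D), (A, B, C)

{D}⁺: D→AC adds A, C; ACD→B adds B → {A, B, C, D}.
{A, B, C}⁺: ABC→D adds D → {A, B, C, D}.
Any other superkey contains one of these as a subset, so there are no further candidate keys.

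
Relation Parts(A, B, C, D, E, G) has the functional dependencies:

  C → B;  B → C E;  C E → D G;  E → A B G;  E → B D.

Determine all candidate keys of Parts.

(B), (C), (E)

{B}⁺: B→CE adds C, E; CE→DG adds D, G; E→ABG adds A → {A, B, C, D, E, G}.
{C}⁺: C→B adds B; B→CE adds E; CE→DG adds D, G; E→ABG adds A → {A, B, C, D, E, G}.
{E}⁺: E→ABG adds A, B, G; E→BD adds D; B→CE adds C → {A, B, C, D, E, G}.
Any other superkey contains one of these as a subset, so there are no further candidate keys.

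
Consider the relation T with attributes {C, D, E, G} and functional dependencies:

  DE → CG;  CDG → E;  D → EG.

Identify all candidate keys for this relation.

D

{D}⁺: D→EG adds E, G; DE→CG adds C → {C, D, E, G}.
No other minimal superkey exists.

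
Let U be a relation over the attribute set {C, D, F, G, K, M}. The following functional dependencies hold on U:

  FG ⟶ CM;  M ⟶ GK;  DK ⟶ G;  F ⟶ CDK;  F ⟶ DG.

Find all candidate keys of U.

(F)

{F}⁺: F→CDK adds C, D, K; F→DG adds G; FG→CM adds M → {C, D, F, G, K, M}.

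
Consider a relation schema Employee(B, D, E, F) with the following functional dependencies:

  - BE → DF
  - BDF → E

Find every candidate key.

{B, E}, {B, D, F}

Attribute B never appears on the right-hand side of any dependency, so B must belong to every candidate key.
{B}⁺ = {B}, which is not all of the schema, so we must add further attributes.
{B, E}⁺: BE→DF adds D, F → {B, D, E, F}.
{B, D, F}⁺: BDF→E adds E → {B, D, E, F}.
Any other superkey contains one of these as a subset, so there are no further candidate keys.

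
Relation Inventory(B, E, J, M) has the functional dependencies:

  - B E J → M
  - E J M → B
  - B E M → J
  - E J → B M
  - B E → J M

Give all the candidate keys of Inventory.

Attribute E never appears on the right-hand side of any dependency, so E must belong to every candidate key.
{E}⁺ = {E}, which is not all of the schema, so we must add further attributes.
{B, E}⁺: BE→JM adds J, M → {B, E, J, M}. Minimal: {E}⁺ = {E}; {B}⁺ = {B} — none reach the full schema.
{E, J}⁺: EJ→BM adds B, M → {B, E, J, M}. Minimal: {J}⁺ = {J}; {E}⁺ = {E} — none reach the full schema.

(B, E), (E, J)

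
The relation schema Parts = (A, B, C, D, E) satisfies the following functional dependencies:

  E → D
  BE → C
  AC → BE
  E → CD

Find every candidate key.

{A, C}, {A, E}

{A, C}⁺: AC→BE adds B, E; E→CD adds D → {A, B, C, D, E}. Minimal: {C}⁺ = {C}; {A}⁺ = {A} — none reach the full schema.
{A, E}⁺: E→D adds D; E→CD adds C; AC→BE adds B → {A, B, C, D, E}. Minimal: {E}⁺ = {C, D, E}; {A}⁺ = {A} — none reach the full schema.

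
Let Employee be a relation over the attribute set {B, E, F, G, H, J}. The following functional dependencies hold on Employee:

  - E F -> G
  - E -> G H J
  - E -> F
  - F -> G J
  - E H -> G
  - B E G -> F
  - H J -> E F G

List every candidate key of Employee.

Attribute B never appears on the right-hand side of any dependency, so B must belong to every candidate key.
{B}⁺ = {B}, which is not all of the schema, so we must add further attributes.
{B, E}⁺: E→GHJ adds G, H, J; E→F adds F → {B, E, F, G, H, J}. Minimal: {E}⁺ = {E, F, G, H, J}; {B}⁺ = {B} — none reach the full schema.
{B, F, H}⁺: F→GJ adds G, J; HJ→EFG adds E → {B, E, F, G, H, J}. Minimal: {F, H}⁺ = {E, F, G, H, J}; {B, H}⁺ = {B, H}; {B, F}⁺ = {B, F, G, J} — none reach the full schema.
{B, H, J}⁺: HJ→EFG adds E, F, G → {B, E, F, G, H, J}. Minimal: {H, J}⁺ = {E, F, G, H, J}; {B, J}⁺ = {B, J}; {B, H}⁺ = {B, H} — none reach the full schema.

{B, E}, {B, F, H}, {B, H, J}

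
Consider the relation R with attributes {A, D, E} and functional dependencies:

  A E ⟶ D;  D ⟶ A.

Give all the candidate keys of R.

Attribute E never appears on the right-hand side of any dependency, so E must belong to every candidate key.
{E}⁺ = {E}, which is not all of the schema, so we must add further attributes.
{A, E}⁺: AE→D adds D → {A, D, E}. Minimal: {E}⁺ = {E}; {A}⁺ = {A} — none reach the full schema.
{D, E}⁺: D→A adds A → {A, D, E}. Minimal: {E}⁺ = {E}; {D}⁺ = {A, D} — none reach the full schema.

{A, E}; {D, E}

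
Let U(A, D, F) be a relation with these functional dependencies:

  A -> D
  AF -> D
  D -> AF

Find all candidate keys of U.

{A}⁺: A→D adds D; D→AF adds F → {A, D, F}.
{D}⁺: D→AF adds A, F → {A, D, F}.

{A}, {D}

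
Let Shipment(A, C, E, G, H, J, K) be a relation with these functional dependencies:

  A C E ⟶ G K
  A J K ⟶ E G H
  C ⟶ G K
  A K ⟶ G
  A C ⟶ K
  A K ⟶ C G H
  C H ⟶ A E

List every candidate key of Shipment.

{A, C, J}⁺: C→GK adds G, K; AK→CGH adds H; CH→AE adds E → {A, C, E, G, H, J, K}. Minimal: {C, J}⁺ = {C, G, J, K}; {A, J}⁺ = {A, J}; {A, C}⁺ = {A, C, E, G, H, K} — none reach the full schema.
{A, J, K}⁺: AJK→EGH adds E, G, H; AK→CGH adds C → {A, C, E, G, H, J, K}. Minimal: {J, K}⁺ = {J, K}; {A, K}⁺ = {A, C, E, G, H, K}; {A, J}⁺ = {A, J} — none reach the full schema.
{C, H, J}⁺: C→GK adds G, K; CH→AE adds A, E → {A, C, E, G, H, J, K}. Minimal: {H, J}⁺ = {H, J}; {C, J}⁺ = {C, G, J, K}; {C, H}⁺ = {A, C, E, G, H, K} — none reach the full schema.

{A, C, J}; {A, J, K}; {C, H, J}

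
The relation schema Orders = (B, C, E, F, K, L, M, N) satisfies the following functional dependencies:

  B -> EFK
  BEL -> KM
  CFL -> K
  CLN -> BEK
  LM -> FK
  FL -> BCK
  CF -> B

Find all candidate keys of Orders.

{B, L, N}; {C, L, N}; {F, L, N}; {L, M, N}

Attributes L, N never appear on any right-hand side, so every candidate key must contain {L, N}.
{L, N}⁺ = {L, N}, which is not all of the schema, so we must add further attributes.
{B, L, N}⁺: B→EFK adds E, F, K; BEL→KM adds M; FL→BCK adds C → {B, C, E, F, K, L, M, N}.
{C, L, N}⁺: CLN→BEK adds B, E, K; B→EFK adds F; BEL→KM adds M → {B, C, E, F, K, L, M, N}.
{F, L, N}⁺: FL→BCK adds B, C, K; B→EFK adds E; BEL→KM adds M → {B, C, E, F, K, L, M, N}.
{L, M, N}⁺: LM→FK adds F, K; FL→BCK adds B, C; B→EFK adds E → {B, C, E, F, K, L, M, N}.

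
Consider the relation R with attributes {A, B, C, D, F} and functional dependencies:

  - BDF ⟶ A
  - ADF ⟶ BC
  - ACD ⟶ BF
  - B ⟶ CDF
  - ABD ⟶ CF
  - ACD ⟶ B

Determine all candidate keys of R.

(B), (A, C, D), (A, D, F)

{B}⁺: B→CDF adds C, D, F; BDF→A adds A → {A, B, C, D, F}.
{A, C, D}⁺: ACD→BF adds B, F → {A, B, C, D, F}.
{A, D, F}⁺: ADF→BC adds B, C → {A, B, C, D, F}.
Any other superkey contains one of these as a subset, so there are no further candidate keys.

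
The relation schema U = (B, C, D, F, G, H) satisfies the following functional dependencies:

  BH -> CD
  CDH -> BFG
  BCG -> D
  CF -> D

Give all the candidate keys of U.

BH, CDH, CFH

Attribute H never appears on the right-hand side of any dependency, so H must belong to every candidate key.
{H}⁺ = {H}, which is not all of the schema, so we must add further attributes.
{B, H}⁺: BH→CD adds C, D; CDH→BFG adds F, G → {B, C, D, F, G, H}. Minimal: {H}⁺ = {H}; {B}⁺ = {B} — none reach the full schema.
{C, D, H}⁺: CDH→BFG adds B, F, G → {B, C, D, F, G, H}. Minimal: {D, H}⁺ = {D, H}; {C, H}⁺ = {C, H}; {C, D}⁺ = {C, D} — none reach the full schema.
{C, F, H}⁺: CF→D adds D; CDH→BFG adds B, G → {B, C, D, F, G, H}. Minimal: {F, H}⁺ = {F, H}; {C, H}⁺ = {C, H}; {C, F}⁺ = {C, D, F} — none reach the full schema.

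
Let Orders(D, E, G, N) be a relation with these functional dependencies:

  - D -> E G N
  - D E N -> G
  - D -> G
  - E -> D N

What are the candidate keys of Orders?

{D}; {E}

{D}⁺: D→EGN adds E, G, N → {D, E, G, N}.
{E}⁺: E→DN adds D, N; D→EGN adds G → {D, E, G, N}.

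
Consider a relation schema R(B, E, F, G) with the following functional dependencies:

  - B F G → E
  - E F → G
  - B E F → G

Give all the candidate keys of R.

(B, E, F); (B, F, G)

Attributes B, F never appear on any right-hand side, so every candidate key must contain {B, F}.
{B, F}⁺ = {B, F}, which is not all of the schema, so we must add further attributes.
{B, E, F}⁺: EF→G adds G → {B, E, F, G}. Minimal: {E, F}⁺ = {E, F, G}; {B, F}⁺ = {B, F}; {B, E}⁺ = {B, E} — none reach the full schema.
{B, F, G}⁺: BFG→E adds E → {B, E, F, G}. Minimal: {F, G}⁺ = {F, G}; {B, G}⁺ = {B, G}; {B, F}⁺ = {B, F} — none reach the full schema.
Any other superkey contains one of these as a subset, so there are no further candidate keys.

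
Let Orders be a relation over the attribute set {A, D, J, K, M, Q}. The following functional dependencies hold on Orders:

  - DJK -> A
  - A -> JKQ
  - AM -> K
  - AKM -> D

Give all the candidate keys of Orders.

{A, M}; {D, J, K, M}

Attribute M never appears on the right-hand side of any dependency, so M must belong to every candidate key.
{M}⁺ = {M}, which is not all of the schema, so we must add further attributes.
{A, M}⁺: A→JKQ adds J, K, Q; AKM→D adds D → {A, D, J, K, M, Q}.
{D, J, K, M}⁺: DJK→A adds A; A→JKQ adds Q → {A, D, J, K, M, Q}.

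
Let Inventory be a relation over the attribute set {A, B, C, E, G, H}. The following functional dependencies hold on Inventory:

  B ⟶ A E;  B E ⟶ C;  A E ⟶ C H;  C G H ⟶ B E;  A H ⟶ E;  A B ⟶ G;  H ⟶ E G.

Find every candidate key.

{B}⁺: B→AE adds A, E; BE→C adds C; AE→CH adds H; AB→G adds G → {A, B, C, E, G, H}.
{A, E}⁺: AE→CH adds C, H; H→EG adds G; CGH→BE adds B → {A, B, C, E, G, H}. Minimal: {E}⁺ = {E}; {A}⁺ = {A} — none reach the full schema.
{A, H}⁺: AH→E adds E; H→EG adds G; AE→CH adds C; CGH→BE adds B → {A, B, C, E, G, H}. Minimal: {H}⁺ = {E, G, H}; {A}⁺ = {A} — none reach the full schema.
{C, H}⁺: H→EG adds E, G; CGH→BE adds B; B→AE adds A → {A, B, C, E, G, H}. Minimal: {H}⁺ = {E, G, H}; {C}⁺ = {C} — none reach the full schema.
Any other superkey contains one of these as a subset, so there are no further candidate keys.

B; AE; AH; CH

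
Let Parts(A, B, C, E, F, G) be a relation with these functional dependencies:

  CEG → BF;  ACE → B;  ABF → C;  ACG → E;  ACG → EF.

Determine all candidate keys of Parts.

{A, C, G}⁺: ACG→E adds E; ACG→EF adds F; CEG→BF adds B → {A, B, C, E, F, G}. Minimal: {C, G}⁺ = {C, G}; {A, G}⁺ = {A, G}; {A, C}⁺ = {A, C} — none reach the full schema.
{A, B, F, G}⁺: ABF→C adds C; ACG→E adds E → {A, B, C, E, F, G}. Minimal: {B, F, G}⁺ = {B, F, G}; {A, F, G}⁺ = {A, F, G}; {A, B, G}⁺ = {A, B, G}; … — none reach the full schema.
Any other superkey contains one of these as a subset, so there are no further candidate keys.

(A, C, G), (A, B, F, G)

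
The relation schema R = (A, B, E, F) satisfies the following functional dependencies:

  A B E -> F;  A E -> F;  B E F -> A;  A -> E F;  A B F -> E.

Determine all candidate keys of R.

(A, B); (B, E, F)

{A, B}⁺: A→EF adds E, F → {A, B, E, F}. Minimal: {B}⁺ = {B}; {A}⁺ = {A, E, F} — none reach the full schema.
{B, E, F}⁺: BEF→A adds A → {A, B, E, F}. Minimal: {E, F}⁺ = {E, F}; {B, F}⁺ = {B, F}; {B, E}⁺ = {B, E} — none reach the full schema.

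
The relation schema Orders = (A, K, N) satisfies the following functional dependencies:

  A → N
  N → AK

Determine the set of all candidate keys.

{A}, {N}

{A}⁺: A→N adds N; N→AK adds K → {A, K, N}.
{N}⁺: N→AK adds A, K → {A, K, N}.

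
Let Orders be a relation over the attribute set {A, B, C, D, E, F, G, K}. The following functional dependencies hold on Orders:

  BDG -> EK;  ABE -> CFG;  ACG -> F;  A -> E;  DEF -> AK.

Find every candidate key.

{A, B, D}, {B, D, E, F}, {B, D, F, G}

Attributes B, D never appear on any right-hand side, so every candidate key must contain {B, D}.
{B, D}⁺ = {B, D}, which is not all of the schema, so we must add further attributes.
{A, B, D}⁺: A→E adds E; ABE→CFG adds C, F, G; DEF→AK adds K → {A, B, C, D, E, F, G, K}.
{B, D, E, F}⁺: DEF→AK adds A, K; ABE→CFG adds C, G → {A, B, C, D, E, F, G, K}.
{B, D, F, G}⁺: BDG→EK adds E, K; DEF→AK adds A; ABE→CFG adds C → {A, B, C, D, E, F, G, K}.
Any other superkey contains one of these as a subset, so there are no further candidate keys.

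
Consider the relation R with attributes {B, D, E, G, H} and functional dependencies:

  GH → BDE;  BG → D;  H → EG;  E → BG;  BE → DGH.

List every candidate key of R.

{E}⁺: E→BG adds B, G; BE→DGH adds D, H → {B, D, E, G, H}.
{H}⁺: H→EG adds E, G; E→BG adds B; BE→DGH adds D → {B, D, E, G, H}.

{E}, {H}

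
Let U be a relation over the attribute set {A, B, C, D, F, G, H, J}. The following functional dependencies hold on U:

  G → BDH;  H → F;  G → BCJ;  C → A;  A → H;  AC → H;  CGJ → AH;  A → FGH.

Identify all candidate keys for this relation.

{A}⁺: A→H adds H; A→FGH adds F, G; G→BDH adds B, D; G→BCJ adds C, J → {A, B, C, D, F, G, H, J}.
{C}⁺: C→A adds A; A→H adds H; A→FGH adds F, G; G→BDH adds B, D; G→BCJ adds J → {A, B, C, D, F, G, H, J}.
{G}⁺: G→BDH adds B, D, H; H→F adds F; G→BCJ adds C, J; C→A adds A → {A, B, C, D, F, G, H, J}.
Any other superkey contains one of these as a subset, so there are no further candidate keys.

(A), (C), (G)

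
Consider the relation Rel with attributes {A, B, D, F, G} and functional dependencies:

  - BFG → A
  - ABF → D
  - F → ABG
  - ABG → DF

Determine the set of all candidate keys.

{F}, {A, B, G}

{F}⁺: F→ABG adds A, B, G; ABG→DF adds D → {A, B, D, F, G}.
{A, B, G}⁺: ABG→DF adds D, F → {A, B, D, F, G}. Minimal: {B, G}⁺ = {B, G}; {A, G}⁺ = {A, G}; {A, B}⁺ = {A, B} — none reach the full schema.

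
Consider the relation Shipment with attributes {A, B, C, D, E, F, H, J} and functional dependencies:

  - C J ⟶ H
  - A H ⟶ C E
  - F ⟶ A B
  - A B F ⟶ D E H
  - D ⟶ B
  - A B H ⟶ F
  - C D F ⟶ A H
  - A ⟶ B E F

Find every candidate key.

{A, J}; {F, J}

Attribute J never appears on the right-hand side of any dependency, so J must belong to every candidate key.
{J}⁺ = {J}, which is not all of the schema, so we must add further attributes.
{A, J}⁺: A→BEF adds B, E, F; ABF→DEH adds D, H; AH→CE adds C → {A, B, C, D, E, F, H, J}. Minimal: {J}⁺ = {J}; {A}⁺ = {A, B, C, D, E, F, H} — none reach the full schema.
{F, J}⁺: F→AB adds A, B; ABF→DEH adds D, E, H; AH→CE adds C → {A, B, C, D, E, F, H, J}. Minimal: {J}⁺ = {J}; {F}⁺ = {A, B, C, D, E, F, H} — none reach the full schema.
Any other superkey contains one of these as a subset, so there are no further candidate keys.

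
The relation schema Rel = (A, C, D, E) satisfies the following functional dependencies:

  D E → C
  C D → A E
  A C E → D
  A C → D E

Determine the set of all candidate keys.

{A, C}⁺: AC→DE adds D, E → {A, C, D, E}. Minimal: {C}⁺ = {C}; {A}⁺ = {A} — none reach the full schema.
{C, D}⁺: CD→AE adds A, E → {A, C, D, E}. Minimal: {D}⁺ = {D}; {C}⁺ = {C} — none reach the full schema.
{D, E}⁺: DE→C adds C; CD→AE adds A → {A, C, D, E}. Minimal: {E}⁺ = {E}; {D}⁺ = {D} — none reach the full schema.
Any other superkey contains one of these as a subset, so there are no further candidate keys.

{A, C}; {C, D}; {D, E}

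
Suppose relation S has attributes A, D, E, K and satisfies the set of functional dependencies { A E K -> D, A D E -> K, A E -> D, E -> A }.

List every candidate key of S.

Attribute E never appears on the right-hand side of any dependency, so E must belong to every candidate key.
{E}⁺ = {A, D, E, K}, which is all of the schema, so {E} is the only candidate key.

(E)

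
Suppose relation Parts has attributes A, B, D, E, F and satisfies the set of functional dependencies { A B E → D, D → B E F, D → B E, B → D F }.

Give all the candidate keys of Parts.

Attribute A never appears on the right-hand side of any dependency, so A must belong to every candidate key.
{A}⁺ = {A}, which is not all of the schema, so we must add further attributes.
{A, B}⁺: B→DF adds D, F; D→BEF adds E → {A, B, D, E, F}. Minimal: {B}⁺ = {B, D, E, F}; {A}⁺ = {A} — none reach the full schema.
{A, D}⁺: D→BEF adds B, E, F → {A, B, D, E, F}. Minimal: {D}⁺ = {B, D, E, F}; {A}⁺ = {A} — none reach the full schema.
Any other superkey contains one of these as a subset, so there are no further candidate keys.

{A, B}; {A, D}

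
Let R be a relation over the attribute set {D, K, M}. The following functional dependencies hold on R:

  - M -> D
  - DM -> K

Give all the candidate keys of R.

{M}

Attribute M never appears on the right-hand side of any dependency, so M must belong to every candidate key.
{M}⁺ = {D, K, M}, which is all of the schema, so {M} is the only candidate key.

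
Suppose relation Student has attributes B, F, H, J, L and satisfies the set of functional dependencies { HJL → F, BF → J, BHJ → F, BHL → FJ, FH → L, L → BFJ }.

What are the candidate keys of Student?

Attribute H never appears on the right-hand side of any dependency, so H must belong to every candidate key.
{H}⁺ = {H}, which is not all of the schema, so we must add further attributes.
{F, H}⁺: FH→L adds L; L→BFJ adds B, J → {B, F, H, J, L}. Minimal: {H}⁺ = {H}; {F}⁺ = {F} — none reach the full schema.
{H, L}⁺: L→BFJ adds B, F, J → {B, F, H, J, L}. Minimal: {L}⁺ = {B, F, J, L}; {H}⁺ = {H} — none reach the full schema.
{B, H, J}⁺: BHJ→F adds F; FH→L adds L → {B, F, H, J, L}. Minimal: {H, J}⁺ = {H, J}; {B, J}⁺ = {B, J}; {B, H}⁺ = {B, H} — none reach the full schema.

{F, H}, {H, L}, {B, H, J}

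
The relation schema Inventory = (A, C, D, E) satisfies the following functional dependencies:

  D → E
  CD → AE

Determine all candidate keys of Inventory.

CD

Attributes C, D never appear on any right-hand side, so every candidate key must contain {C, D}.
{C, D}⁺ = {A, C, D, E}, which is all of the schema, so {C, D} is the only candidate key.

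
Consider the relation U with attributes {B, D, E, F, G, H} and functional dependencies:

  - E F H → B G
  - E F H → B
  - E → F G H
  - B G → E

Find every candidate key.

{D, E}⁺: E→FGH adds F, G, H; EFH→BG adds B → {B, D, E, F, G, H}. Minimal: {E}⁺ = {B, E, F, G, H}; {D}⁺ = {D} — none reach the full schema.
{B, D, G}⁺: BG→E adds E; E→FGH adds F, H → {B, D, E, F, G, H}. Minimal: {D, G}⁺ = {D, G}; {B, G}⁺ = {B, E, F, G, H}; {B, D}⁺ = {B, D} — none reach the full schema.
Any other superkey contains one of these as a subset, so there are no further candidate keys.

DE, BDG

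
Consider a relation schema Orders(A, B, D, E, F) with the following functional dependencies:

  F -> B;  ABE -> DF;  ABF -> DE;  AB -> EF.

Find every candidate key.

Attribute A never appears on the right-hand side of any dependency, so A must belong to every candidate key.
{A}⁺ = {A}, which is not all of the schema, so we must add further attributes.
{A, B}⁺: AB→EF adds E, F; ABE→DF adds D → {A, B, D, E, F}. Minimal: {B}⁺ = {B}; {A}⁺ = {A} — none reach the full schema.
{A, F}⁺: F→B adds B; ABF→DE adds D, E → {A, B, D, E, F}. Minimal: {F}⁺ = {B, F}; {A}⁺ = {A} — none reach the full schema.

(A, B), (A, F)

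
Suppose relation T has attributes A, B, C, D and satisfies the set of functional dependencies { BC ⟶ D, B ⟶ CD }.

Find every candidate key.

(A, B)

Attributes A, B never appear on any right-hand side, so every candidate key must contain {A, B}.
{A, B}⁺ = {A, B, C, D}, which is all of the schema, so {A, B} is the only candidate key.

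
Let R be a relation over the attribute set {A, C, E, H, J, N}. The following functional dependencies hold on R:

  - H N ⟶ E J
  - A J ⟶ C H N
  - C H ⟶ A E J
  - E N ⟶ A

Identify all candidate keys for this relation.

{A, J}⁺: AJ→CHN adds C, H, N; CH→AEJ adds E → {A, C, E, H, J, N}. Minimal: {J}⁺ = {J}; {A}⁺ = {A} — none reach the full schema.
{C, H}⁺: CH→AEJ adds A, E, J; AJ→CHN adds N → {A, C, E, H, J, N}. Minimal: {H}⁺ = {H}; {C}⁺ = {C} — none reach the full schema.
{H, N}⁺: HN→EJ adds E, J; EN→A adds A; AJ→CHN adds C → {A, C, E, H, J, N}. Minimal: {N}⁺ = {N}; {H}⁺ = {H} — none reach the full schema.
{E, J, N}⁺: EN→A adds A; AJ→CHN adds C, H → {A, C, E, H, J, N}. Minimal: {J, N}⁺ = {J, N}; {E, N}⁺ = {A, E, N}; {E, J}⁺ = {E, J} — none reach the full schema.
Any other superkey contains one of these as a subset, so there are no further candidate keys.

{A, J}; {C, H}; {H, N}; {E, J, N}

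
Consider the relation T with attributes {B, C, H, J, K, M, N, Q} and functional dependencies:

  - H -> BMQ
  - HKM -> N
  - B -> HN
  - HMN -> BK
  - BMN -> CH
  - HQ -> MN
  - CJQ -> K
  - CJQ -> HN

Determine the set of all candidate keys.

Attribute J never appears on the right-hand side of any dependency, so J must belong to every candidate key.
{J}⁺ = {J}, which is not all of the schema, so we must add further attributes.
{B, J}⁺: B→HN adds H, N; H→BMQ adds M, Q; HMN→BK adds K; BMN→CH adds C → {B, C, H, J, K, M, N, Q}. Minimal: {J}⁺ = {J}; {B}⁺ = {B, C, H, K, M, N, Q} — none reach the full schema.
{H, J}⁺: H→BMQ adds B, M, Q; B→HN adds N; HMN→BK adds K; BMN→CH adds C → {B, C, H, J, K, M, N, Q}. Minimal: {J}⁺ = {J}; {H}⁺ = {B, C, H, K, M, N, Q} — none reach the full schema.
{C, J, Q}⁺: CJQ→K adds K; CJQ→HN adds H, N; H→BMQ adds B, M → {B, C, H, J, K, M, N, Q}. Minimal: {J, Q}⁺ = {J, Q}; {C, Q}⁺ = {C, Q}; {C, J}⁺ = {C, J} — none reach the full schema.

{B, J}, {H, J}, {C, J, Q}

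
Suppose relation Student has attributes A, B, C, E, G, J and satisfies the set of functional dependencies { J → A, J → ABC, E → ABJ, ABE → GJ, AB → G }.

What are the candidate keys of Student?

E

{E}⁺: E→ABJ adds A, B, J; ABE→GJ adds G; J→ABC adds C → {A, B, C, E, G, J}.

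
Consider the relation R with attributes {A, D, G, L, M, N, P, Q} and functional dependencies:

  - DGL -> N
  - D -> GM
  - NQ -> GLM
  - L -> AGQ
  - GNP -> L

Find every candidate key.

{D, L, P}, {D, N, P}

Attributes D, P never appear on any right-hand side, so every candidate key must contain {D, P}.
{D, P}⁺ = {D, G, M, P}, which is not all of the schema, so we must add further attributes.
{D, L, P}⁺: D→GM adds G, M; L→AGQ adds A, Q; DGL→N adds N → {A, D, G, L, M, N, P, Q}. Minimal: {L, P}⁺ = {A, G, L, P, Q}; {D, P}⁺ = {D, G, M, P}; {D, L}⁺ = {A, D, G, L, M, N, Q} — none reach the full schema.
{D, N, P}⁺: D→GM adds G, M; GNP→L adds L; L→AGQ adds A, Q → {A, D, G, L, M, N, P, Q}. Minimal: {N, P}⁺ = {N, P}; {D, P}⁺ = {D, G, M, P}; {D, N}⁺ = {D, G, M, N} — none reach the full schema.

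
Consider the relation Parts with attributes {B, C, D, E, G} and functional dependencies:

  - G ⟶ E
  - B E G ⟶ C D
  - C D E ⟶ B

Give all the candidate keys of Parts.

BG, CDG

Attribute G never appears on the right-hand side of any dependency, so G must belong to every candidate key.
{G}⁺ = {E, G}, which is not all of the schema, so we must add further attributes.
{B, G}⁺: G→E adds E; BEG→CD adds C, D → {B, C, D, E, G}. Minimal: {G}⁺ = {E, G}; {B}⁺ = {B} — none reach the full schema.
{C, D, G}⁺: G→E adds E; CDE→B adds B → {B, C, D, E, G}. Minimal: {D, G}⁺ = {D, E, G}; {C, G}⁺ = {C, E, G}; {C, D}⁺ = {C, D} — none reach the full schema.
Any other superkey contains one of these as a subset, so there are no further candidate keys.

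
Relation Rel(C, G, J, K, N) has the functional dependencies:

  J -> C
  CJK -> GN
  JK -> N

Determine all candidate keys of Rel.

(J, K)

Attributes J, K never appear on any right-hand side, so every candidate key must contain {J, K}.
{J, K}⁺ = {C, G, J, K, N}, which is all of the schema, so {J, K} is the only candidate key.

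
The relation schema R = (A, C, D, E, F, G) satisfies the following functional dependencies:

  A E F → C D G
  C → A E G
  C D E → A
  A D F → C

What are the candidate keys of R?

CF; ADF; AEF

Attribute F never appears on the right-hand side of any dependency, so F must belong to every candidate key.
{F}⁺ = {F}, which is not all of the schema, so we must add further attributes.
{C, F}⁺: C→AEG adds A, E, G; AEF→CDG adds D → {A, C, D, E, F, G}.
{A, D, F}⁺: ADF→C adds C; C→AEG adds E, G → {A, C, D, E, F, G}.
{A, E, F}⁺: AEF→CDG adds C, D, G → {A, C, D, E, F, G}.
Any other superkey contains one of these as a subset, so there are no further candidate keys.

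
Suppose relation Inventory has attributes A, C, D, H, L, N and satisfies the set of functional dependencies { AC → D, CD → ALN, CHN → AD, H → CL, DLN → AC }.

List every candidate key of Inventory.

{A, H}, {D, H}, {H, N}

{A, H}⁺: H→CL adds C, L; AC→D adds D; CD→ALN adds N → {A, C, D, H, L, N}.
{D, H}⁺: H→CL adds C, L; CD→ALN adds A, N → {A, C, D, H, L, N}.
{H, N}⁺: H→CL adds C, L; CHN→AD adds A, D → {A, C, D, H, L, N}.
Any other superkey contains one of these as a subset, so there are no further candidate keys.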